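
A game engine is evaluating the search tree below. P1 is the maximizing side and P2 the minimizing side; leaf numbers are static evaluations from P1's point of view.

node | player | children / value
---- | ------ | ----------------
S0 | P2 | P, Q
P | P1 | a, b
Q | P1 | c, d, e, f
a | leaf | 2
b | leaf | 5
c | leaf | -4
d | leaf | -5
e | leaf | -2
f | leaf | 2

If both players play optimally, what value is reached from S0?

2

P (P1): max(2, 5) = 5
Q (P1): max(-4, -5, -2, 2) = 2
S0 (P2): min(5, 2) = 2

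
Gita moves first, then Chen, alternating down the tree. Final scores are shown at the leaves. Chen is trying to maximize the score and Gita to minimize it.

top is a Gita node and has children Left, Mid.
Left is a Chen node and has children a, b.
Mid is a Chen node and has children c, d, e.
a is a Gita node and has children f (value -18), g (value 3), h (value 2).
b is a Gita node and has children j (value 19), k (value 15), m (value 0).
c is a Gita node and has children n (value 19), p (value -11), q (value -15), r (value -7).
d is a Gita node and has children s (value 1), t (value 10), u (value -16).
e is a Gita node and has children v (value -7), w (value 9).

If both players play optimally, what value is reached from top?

a (Gita): min(-18, 3, 2) = -18
b (Gita): min(19, 15, 0) = 0
Left (Chen): max(-18, 0) = 0
c (Gita): min(19, -11, -15, -7) = -15
d (Gita): min(1, 10, -16) = -16
e (Gita): min(-7, 9) = -7
Mid (Chen): max(-15, -16, -7) = -7
top (Gita): min(0, -7) = -7

-7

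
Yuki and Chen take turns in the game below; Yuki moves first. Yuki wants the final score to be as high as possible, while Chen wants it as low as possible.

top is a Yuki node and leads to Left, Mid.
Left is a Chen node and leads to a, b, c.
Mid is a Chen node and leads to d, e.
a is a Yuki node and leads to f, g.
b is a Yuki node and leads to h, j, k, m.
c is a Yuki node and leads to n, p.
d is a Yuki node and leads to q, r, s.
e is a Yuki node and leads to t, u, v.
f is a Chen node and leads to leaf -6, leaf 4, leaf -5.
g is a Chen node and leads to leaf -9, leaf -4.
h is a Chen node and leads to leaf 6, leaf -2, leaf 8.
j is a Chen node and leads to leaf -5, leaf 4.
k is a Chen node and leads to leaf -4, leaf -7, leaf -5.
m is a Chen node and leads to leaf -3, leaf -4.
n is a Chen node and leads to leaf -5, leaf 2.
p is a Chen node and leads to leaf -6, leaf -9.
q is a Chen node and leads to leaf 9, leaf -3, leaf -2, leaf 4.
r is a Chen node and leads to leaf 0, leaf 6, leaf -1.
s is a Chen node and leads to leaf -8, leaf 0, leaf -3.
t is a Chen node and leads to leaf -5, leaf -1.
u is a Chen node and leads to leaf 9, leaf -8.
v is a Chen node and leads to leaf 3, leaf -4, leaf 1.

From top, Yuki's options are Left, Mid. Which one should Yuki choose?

Mid

f (Chen): min(-6, 4, -5) = -6
g (Chen): min(-9, -4) = -9
a (Yuki): max(-6, -9) = -6
h (Chen): min(6, -2, 8) = -2
j (Chen): min(-5, 4) = -5
k (Chen): min(-4, -7, -5) = -7
m (Chen): min(-3, -4) = -4
b (Yuki): max(-2, -5, -7, -4) = -2
n (Chen): min(-5, 2) = -5
p (Chen): min(-6, -9) = -9
c (Yuki): max(-5, -9) = -5
Left (Chen): min(-6, -2, -5) = -6
q (Chen): min(9, -3, -2, 4) = -3
r (Chen): min(0, 6, -1) = -1
s (Chen): min(-8, 0, -3) = -8
d (Yuki): max(-3, -1, -8) = -1
t (Chen): min(-5, -1) = -5
u (Chen): min(9, -8) = -8
v (Chen): min(3, -4, 1) = -4
e (Yuki): max(-5, -8, -4) = -4
Mid (Chen): min(-1, -4) = -4
top (Yuki): max(-6, -4) = -4
Yuki at top wants the highest of {Left=-6, Mid=-4}, so chooses Mid.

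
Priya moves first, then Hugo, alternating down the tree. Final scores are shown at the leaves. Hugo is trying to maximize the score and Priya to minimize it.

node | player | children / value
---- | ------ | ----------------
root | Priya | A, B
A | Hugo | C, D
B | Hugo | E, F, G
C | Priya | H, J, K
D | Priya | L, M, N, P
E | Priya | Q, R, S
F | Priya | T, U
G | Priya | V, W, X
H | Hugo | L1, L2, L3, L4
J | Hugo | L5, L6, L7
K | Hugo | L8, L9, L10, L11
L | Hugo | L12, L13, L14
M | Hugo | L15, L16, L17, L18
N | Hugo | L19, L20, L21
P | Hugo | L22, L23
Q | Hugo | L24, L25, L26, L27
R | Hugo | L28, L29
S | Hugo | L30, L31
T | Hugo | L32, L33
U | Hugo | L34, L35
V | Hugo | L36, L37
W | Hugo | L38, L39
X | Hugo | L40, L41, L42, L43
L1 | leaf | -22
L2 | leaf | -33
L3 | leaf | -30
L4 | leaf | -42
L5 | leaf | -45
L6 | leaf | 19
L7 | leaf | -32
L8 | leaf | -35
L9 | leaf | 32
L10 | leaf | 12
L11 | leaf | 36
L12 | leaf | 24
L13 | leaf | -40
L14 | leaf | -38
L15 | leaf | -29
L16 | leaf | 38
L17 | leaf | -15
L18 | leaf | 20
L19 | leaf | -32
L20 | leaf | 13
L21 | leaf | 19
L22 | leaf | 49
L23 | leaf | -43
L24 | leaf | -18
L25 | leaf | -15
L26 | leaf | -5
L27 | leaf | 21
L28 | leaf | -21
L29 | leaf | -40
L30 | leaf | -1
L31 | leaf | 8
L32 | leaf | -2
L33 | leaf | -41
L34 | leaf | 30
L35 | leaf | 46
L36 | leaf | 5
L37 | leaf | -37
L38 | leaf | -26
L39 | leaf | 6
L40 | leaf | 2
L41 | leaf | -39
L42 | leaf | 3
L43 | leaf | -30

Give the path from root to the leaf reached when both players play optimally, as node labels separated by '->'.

H (Hugo): max(-22, -33, -30, -42) = -22
J (Hugo): max(-45, 19, -32) = 19
K (Hugo): max(-35, 32, 12, 36) = 36
C (Priya): min(-22, 19, 36) = -22
L (Hugo): max(24, -40, -38) = 24
M (Hugo): max(-29, 38, -15, 20) = 38
N (Hugo): max(-32, 13, 19) = 19
P (Hugo): max(49, -43) = 49
D (Priya): min(24, 38, 19, 49) = 19
A (Hugo): max(-22, 19) = 19
Q (Hugo): max(-18, -15, -5, 21) = 21
R (Hugo): max(-21, -40) = -21
S (Hugo): max(-1, 8) = 8
E (Priya): min(21, -21, 8) = -21
T (Hugo): max(-2, -41) = -2
U (Hugo): max(30, 46) = 46
F (Priya): min(-2, 46) = -2
V (Hugo): max(5, -37) = 5
W (Hugo): max(-26, 6) = 6
X (Hugo): max(2, -39, 3, -30) = 3
G (Priya): min(5, 6, 3) = 3
B (Hugo): max(-21, -2, 3) = 3
root (Priya): min(19, 3) = 3
At root, Priya picks B (lowest: 3).
At B, Hugo picks G (highest: 3).
At G, Priya picks X (lowest: 3).
At X, Hugo picks L42 (highest: 3).
Terminal value 3.

root -> B -> G -> X -> L42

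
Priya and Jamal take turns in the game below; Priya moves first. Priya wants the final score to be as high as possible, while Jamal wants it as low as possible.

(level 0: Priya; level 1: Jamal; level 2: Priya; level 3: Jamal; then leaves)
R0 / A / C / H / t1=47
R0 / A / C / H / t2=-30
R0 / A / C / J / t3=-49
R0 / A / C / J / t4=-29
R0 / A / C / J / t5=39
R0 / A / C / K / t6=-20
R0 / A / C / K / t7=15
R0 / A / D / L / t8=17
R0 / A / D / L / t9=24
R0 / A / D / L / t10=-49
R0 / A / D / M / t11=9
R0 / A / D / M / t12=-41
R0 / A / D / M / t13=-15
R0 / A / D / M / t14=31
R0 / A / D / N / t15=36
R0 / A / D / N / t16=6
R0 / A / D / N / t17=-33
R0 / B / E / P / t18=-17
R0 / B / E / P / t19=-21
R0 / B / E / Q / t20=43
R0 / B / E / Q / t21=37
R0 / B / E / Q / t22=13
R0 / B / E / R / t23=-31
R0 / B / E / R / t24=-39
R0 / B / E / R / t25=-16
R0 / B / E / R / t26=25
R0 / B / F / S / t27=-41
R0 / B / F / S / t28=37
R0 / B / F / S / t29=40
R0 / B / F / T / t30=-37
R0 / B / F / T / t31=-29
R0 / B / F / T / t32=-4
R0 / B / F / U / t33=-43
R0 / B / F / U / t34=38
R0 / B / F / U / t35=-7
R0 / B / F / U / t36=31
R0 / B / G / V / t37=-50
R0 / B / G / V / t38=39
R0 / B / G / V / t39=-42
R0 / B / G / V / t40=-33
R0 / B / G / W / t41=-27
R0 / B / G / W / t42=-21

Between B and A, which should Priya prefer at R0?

P (Jamal): min(-17, -21) = -21
Q (Jamal): min(43, 37, 13) = 13
R (Jamal): min(-31, -39, -16, 25) = -39
E (Priya): max(-21, 13, -39) = 13
S (Jamal): min(-41, 37, 40) = -41
T (Jamal): min(-37, -29, -4) = -37
U (Jamal): min(-43, 38, -7, 31) = -43
F (Priya): max(-41, -37, -43) = -37
V (Jamal): min(-50, 39, -42, -33) = -50
W (Jamal): min(-27, -21) = -27
G (Priya): max(-50, -27) = -27
B (Jamal): min(13, -37, -27) = -37
H (Jamal): min(47, -30) = -30
J (Jamal): min(-49, -29, 39) = -49
K (Jamal): min(-20, 15) = -20
C (Priya): max(-30, -49, -20) = -20
L (Jamal): min(17, 24, -49) = -49
M (Jamal): min(9, -41, -15, 31) = -41
N (Jamal): min(36, 6, -33) = -33
D (Priya): max(-49, -41, -33) = -33
A (Jamal): min(-20, -33) = -33
Priya prefers the higher value; B=-37, A=-33. A is better since -33 > -37.

A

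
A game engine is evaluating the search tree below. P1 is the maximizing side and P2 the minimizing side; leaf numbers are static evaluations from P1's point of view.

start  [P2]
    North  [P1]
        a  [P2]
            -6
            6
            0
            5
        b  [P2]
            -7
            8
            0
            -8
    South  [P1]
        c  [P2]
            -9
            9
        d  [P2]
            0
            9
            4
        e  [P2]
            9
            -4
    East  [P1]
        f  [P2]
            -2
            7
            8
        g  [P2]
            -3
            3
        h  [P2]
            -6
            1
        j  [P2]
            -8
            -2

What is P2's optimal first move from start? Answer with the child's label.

a (P2): min(-6, 6, 0, 5) = -6
b (P2): min(-7, 8, 0, -8) = -8
North (P1): max(-6, -8) = -6
c (P2): min(-9, 9) = -9
d (P2): min(0, 9, 4) = 0
e (P2): min(9, -4) = -4
South (P1): max(-9, 0, -4) = 0
f (P2): min(-2, 7, 8) = -2
g (P2): min(-3, 3) = -3
h (P2): min(-6, 1) = -6
j (P2): min(-8, -2) = -8
East (P1): max(-2, -3, -6, -8) = -2
start (P2): min(-6, 0, -2) = -6
P2 at start wants the lowest of {North=-6, South=0, East=-2}, so chooses North.

North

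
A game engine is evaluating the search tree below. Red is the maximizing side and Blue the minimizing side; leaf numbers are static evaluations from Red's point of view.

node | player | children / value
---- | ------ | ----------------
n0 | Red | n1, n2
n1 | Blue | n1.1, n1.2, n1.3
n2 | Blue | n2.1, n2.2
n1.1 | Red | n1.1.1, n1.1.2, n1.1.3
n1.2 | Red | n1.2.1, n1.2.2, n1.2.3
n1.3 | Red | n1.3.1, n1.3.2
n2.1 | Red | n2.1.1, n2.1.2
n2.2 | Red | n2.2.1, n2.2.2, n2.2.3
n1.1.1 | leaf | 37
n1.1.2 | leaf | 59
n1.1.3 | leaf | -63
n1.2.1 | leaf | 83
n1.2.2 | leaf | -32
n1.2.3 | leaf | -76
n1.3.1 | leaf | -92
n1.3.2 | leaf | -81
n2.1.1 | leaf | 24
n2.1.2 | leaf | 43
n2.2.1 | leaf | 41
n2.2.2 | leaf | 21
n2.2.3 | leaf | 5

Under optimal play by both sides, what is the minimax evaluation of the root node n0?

41

n1.1 (Red): max(37, 59, -63) = 59
n1.2 (Red): max(83, -32, -76) = 83
n1.3 (Red): max(-92, -81) = -81
n1 (Blue): min(59, 83, -81) = -81
n2.1 (Red): max(24, 43) = 43
n2.2 (Red): max(41, 21, 5) = 41
n2 (Blue): min(43, 41) = 41
n0 (Red): max(-81, 41) = 41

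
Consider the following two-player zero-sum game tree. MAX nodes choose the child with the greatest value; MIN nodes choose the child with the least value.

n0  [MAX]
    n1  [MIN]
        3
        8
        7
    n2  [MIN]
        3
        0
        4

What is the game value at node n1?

n1 (MIN): min(3, 8, 7) = 3

3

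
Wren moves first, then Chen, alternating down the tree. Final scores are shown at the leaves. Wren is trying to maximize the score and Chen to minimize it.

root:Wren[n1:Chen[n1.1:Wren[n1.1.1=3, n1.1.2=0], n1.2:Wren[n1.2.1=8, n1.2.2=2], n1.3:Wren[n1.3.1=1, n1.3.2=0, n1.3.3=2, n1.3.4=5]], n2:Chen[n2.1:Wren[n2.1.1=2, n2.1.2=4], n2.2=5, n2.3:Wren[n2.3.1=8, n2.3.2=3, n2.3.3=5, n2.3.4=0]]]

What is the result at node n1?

n1.1 (Wren): max(3, 0) = 3
n1.2 (Wren): max(8, 2) = 8
n1.3 (Wren): max(1, 0, 2, 5) = 5
n1 (Chen): min(3, 8, 5) = 3

3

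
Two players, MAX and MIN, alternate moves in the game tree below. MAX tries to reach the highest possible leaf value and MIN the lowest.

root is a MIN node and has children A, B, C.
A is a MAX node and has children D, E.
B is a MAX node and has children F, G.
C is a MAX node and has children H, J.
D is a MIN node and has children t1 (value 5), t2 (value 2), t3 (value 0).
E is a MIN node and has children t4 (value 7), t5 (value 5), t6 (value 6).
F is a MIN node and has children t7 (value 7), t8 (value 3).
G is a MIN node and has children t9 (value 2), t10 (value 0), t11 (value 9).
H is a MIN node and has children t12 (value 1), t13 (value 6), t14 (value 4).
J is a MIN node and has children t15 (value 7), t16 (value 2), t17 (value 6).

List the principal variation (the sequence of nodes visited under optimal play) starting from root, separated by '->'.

D (MIN): min(5, 2, 0) = 0
E (MIN): min(7, 5, 6) = 5
A (MAX): max(0, 5) = 5
F (MIN): min(7, 3) = 3
G (MIN): min(2, 0, 9) = 0
B (MAX): max(3, 0) = 3
H (MIN): min(1, 6, 4) = 1
J (MIN): min(7, 2, 6) = 2
C (MAX): max(1, 2) = 2
root (MIN): min(5, 3, 2) = 2
At root, MIN picks C (lowest: 2).
At C, MAX picks J (highest: 2).
At J, MIN picks t16 (lowest: 2).
Terminal value 2.

root -> C -> J -> t16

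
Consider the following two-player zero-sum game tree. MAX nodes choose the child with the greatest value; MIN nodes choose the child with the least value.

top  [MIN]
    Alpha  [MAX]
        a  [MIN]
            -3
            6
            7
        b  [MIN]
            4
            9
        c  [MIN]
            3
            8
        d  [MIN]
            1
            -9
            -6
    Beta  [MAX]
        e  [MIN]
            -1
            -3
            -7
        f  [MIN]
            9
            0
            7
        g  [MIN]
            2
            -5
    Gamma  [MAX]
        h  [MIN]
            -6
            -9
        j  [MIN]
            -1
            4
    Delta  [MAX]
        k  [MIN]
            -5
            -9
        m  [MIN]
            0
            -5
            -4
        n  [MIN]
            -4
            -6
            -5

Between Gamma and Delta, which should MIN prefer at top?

h (MIN): min(-6, -9) = -9
j (MIN): min(-1, 4) = -1
Gamma (MAX): max(-9, -1) = -1
k (MIN): min(-5, -9) = -9
m (MIN): min(0, -5, -4) = -5
n (MIN): min(-4, -6, -5) = -6
Delta (MAX): max(-9, -5, -6) = -5
MIN prefers the lower value; Gamma=-1, Delta=-5. Delta is better since -5 < -1.

Delta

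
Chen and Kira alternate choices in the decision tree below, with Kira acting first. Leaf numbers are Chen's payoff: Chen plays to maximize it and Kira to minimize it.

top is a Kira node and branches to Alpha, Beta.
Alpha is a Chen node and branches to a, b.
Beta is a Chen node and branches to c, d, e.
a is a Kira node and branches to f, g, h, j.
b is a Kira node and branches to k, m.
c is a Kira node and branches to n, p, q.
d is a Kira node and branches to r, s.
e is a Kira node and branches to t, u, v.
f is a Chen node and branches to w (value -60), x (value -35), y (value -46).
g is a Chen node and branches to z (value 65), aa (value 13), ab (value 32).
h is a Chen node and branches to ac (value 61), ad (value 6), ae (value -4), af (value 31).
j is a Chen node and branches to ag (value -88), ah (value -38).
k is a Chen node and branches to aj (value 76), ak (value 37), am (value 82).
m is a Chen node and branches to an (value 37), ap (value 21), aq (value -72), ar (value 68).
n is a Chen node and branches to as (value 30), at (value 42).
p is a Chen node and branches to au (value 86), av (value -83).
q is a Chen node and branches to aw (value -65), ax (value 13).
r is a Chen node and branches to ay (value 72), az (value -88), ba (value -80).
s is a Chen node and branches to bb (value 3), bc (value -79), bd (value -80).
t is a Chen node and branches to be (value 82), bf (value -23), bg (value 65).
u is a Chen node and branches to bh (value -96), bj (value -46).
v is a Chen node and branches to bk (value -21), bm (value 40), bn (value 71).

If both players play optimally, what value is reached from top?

13

f (Chen): max(-60, -35, -46) = -35
g (Chen): max(65, 13, 32) = 65
h (Chen): max(61, 6, -4, 31) = 61
j (Chen): max(-88, -38) = -38
a (Kira): min(-35, 65, 61, -38) = -38
k (Chen): max(76, 37, 82) = 82
m (Chen): max(37, 21, -72, 68) = 68
b (Kira): min(82, 68) = 68
Alpha (Chen): max(-38, 68) = 68
n (Chen): max(30, 42) = 42
p (Chen): max(86, -83) = 86
q (Chen): max(-65, 13) = 13
c (Kira): min(42, 86, 13) = 13
r (Chen): max(72, -88, -80) = 72
s (Chen): max(3, -79, -80) = 3
d (Kira): min(72, 3) = 3
t (Chen): max(82, -23, 65) = 82
u (Chen): max(-96, -46) = -46
v (Chen): max(-21, 40, 71) = 71
e (Kira): min(82, -46, 71) = -46
Beta (Chen): max(13, 3, -46) = 13
top (Kira): min(68, 13) = 13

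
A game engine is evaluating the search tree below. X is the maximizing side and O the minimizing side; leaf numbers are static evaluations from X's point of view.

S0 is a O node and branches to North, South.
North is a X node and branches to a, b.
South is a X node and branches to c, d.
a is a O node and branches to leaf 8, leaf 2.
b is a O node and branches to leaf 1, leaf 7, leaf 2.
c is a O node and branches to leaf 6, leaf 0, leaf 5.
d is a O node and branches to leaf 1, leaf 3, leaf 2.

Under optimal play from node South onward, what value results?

1

c (O): min(6, 0, 5) = 0
d (O): min(1, 3, 2) = 1
South (X): max(0, 1) = 1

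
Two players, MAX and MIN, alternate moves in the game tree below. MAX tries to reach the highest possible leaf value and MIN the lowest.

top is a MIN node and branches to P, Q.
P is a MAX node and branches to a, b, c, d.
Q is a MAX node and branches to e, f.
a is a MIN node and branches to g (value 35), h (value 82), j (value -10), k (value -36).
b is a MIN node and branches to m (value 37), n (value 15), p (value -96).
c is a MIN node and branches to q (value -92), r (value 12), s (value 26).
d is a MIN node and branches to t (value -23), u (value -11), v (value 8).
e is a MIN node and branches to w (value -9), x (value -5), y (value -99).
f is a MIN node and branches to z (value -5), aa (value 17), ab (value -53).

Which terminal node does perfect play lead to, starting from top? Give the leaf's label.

a (MIN): min(35, 82, -10, -36) = -36
b (MIN): min(37, 15, -96) = -96
c (MIN): min(-92, 12, 26) = -92
d (MIN): min(-23, -11, 8) = -23
P (MAX): max(-36, -96, -92, -23) = -23
e (MIN): min(-9, -5, -99) = -99
f (MIN): min(-5, 17, -53) = -53
Q (MAX): max(-99, -53) = -53
top (MIN): min(-23, -53) = -53
At top, MIN picks Q (lowest: -53).
At Q, MAX picks f (highest: -53).
At f, MIN picks ab (lowest: -53).
Terminal value -53.

ab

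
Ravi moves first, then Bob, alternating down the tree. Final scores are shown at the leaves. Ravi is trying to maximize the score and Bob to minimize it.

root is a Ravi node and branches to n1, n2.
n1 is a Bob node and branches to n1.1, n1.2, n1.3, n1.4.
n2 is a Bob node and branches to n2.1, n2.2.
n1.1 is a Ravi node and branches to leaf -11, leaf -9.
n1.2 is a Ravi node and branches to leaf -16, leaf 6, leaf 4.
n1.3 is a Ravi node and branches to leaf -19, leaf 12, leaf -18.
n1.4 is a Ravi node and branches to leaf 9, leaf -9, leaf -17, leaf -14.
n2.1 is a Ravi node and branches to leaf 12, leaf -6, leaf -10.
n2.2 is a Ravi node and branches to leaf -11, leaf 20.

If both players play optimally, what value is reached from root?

n1.1 (Ravi): max(-11, -9) = -9
n1.2 (Ravi): max(-16, 6, 4) = 6
n1.3 (Ravi): max(-19, 12, -18) = 12
n1.4 (Ravi): max(9, -9, -17, -14) = 9
n1 (Bob): min(-9, 6, 12, 9) = -9
n2.1 (Ravi): max(12, -6, -10) = 12
n2.2 (Ravi): max(-11, 20) = 20
n2 (Bob): min(12, 20) = 12
root (Ravi): max(-9, 12) = 12

12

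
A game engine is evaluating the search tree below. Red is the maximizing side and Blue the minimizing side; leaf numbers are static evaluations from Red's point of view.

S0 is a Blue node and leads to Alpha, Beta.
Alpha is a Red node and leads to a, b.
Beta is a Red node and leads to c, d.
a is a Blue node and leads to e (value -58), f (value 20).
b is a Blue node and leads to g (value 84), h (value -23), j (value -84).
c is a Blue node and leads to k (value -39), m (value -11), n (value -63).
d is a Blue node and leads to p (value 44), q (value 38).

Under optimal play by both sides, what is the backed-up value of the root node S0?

-58

a (Blue): min(-58, 20) = -58
b (Blue): min(84, -23, -84) = -84
Alpha (Red): max(-58, -84) = -58
c (Blue): min(-39, -11, -63) = -63
d (Blue): min(44, 38) = 38
Beta (Red): max(-63, 38) = 38
S0 (Blue): min(-58, 38) = -58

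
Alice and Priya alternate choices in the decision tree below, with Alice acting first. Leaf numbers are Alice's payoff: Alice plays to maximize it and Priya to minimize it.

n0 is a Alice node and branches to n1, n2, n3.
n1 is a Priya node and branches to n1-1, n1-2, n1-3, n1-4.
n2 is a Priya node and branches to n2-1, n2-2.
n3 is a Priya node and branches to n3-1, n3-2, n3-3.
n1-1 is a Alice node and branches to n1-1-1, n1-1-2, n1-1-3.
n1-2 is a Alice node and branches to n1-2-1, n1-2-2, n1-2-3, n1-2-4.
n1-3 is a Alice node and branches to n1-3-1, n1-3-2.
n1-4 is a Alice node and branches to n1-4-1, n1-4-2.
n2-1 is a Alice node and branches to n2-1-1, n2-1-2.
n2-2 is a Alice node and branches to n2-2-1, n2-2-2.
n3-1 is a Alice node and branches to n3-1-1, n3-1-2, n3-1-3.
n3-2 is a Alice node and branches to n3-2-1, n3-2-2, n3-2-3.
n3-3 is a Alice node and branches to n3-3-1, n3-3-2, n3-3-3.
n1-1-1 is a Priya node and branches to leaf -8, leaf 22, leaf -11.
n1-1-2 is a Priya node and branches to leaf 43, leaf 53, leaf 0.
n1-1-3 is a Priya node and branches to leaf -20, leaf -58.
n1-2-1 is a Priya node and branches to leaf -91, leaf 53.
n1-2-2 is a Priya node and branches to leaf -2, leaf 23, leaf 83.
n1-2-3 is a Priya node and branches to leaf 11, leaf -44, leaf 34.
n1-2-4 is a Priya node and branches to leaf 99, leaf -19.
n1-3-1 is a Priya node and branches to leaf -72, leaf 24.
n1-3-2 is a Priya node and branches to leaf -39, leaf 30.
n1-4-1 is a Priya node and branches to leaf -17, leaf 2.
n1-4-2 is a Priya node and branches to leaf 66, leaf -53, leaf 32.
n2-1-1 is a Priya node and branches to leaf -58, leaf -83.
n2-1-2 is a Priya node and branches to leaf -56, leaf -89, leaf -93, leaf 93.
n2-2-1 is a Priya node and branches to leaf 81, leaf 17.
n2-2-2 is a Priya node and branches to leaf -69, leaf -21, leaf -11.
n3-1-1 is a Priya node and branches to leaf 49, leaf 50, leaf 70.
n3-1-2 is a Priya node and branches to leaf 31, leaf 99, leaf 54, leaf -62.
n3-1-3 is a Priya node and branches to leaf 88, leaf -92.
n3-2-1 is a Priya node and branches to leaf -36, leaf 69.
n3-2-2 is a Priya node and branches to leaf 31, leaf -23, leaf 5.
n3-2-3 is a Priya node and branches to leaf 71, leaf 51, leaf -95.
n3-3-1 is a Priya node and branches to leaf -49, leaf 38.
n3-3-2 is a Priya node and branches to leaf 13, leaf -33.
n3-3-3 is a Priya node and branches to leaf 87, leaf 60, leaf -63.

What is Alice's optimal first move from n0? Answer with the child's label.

n1-1-1 (Priya): min(-8, 22, -11) = -11
n1-1-2 (Priya): min(43, 53, 0) = 0
n1-1-3 (Priya): min(-20, -58) = -58
n1-1 (Alice): max(-11, 0, -58) = 0
n1-2-1 (Priya): min(-91, 53) = -91
n1-2-2 (Priya): min(-2, 23, 83) = -2
n1-2-3 (Priya): min(11, -44, 34) = -44
n1-2-4 (Priya): min(99, -19) = -19
n1-2 (Alice): max(-91, -2, -44, -19) = -2
n1-3-1 (Priya): min(-72, 24) = -72
n1-3-2 (Priya): min(-39, 30) = -39
n1-3 (Alice): max(-72, -39) = -39
n1-4-1 (Priya): min(-17, 2) = -17
n1-4-2 (Priya): min(66, -53, 32) = -53
n1-4 (Alice): max(-17, -53) = -17
n1 (Priya): min(0, -2, -39, -17) = -39
n2-1-1 (Priya): min(-58, -83) = -83
n2-1-2 (Priya): min(-56, -89, -93, 93) = -93
n2-1 (Alice): max(-83, -93) = -83
n2-2-1 (Priya): min(81, 17) = 17
n2-2-2 (Priya): min(-69, -21, -11) = -69
n2-2 (Alice): max(17, -69) = 17
n2 (Priya): min(-83, 17) = -83
n3-1-1 (Priya): min(49, 50, 70) = 49
n3-1-2 (Priya): min(31, 99, 54, -62) = -62
n3-1-3 (Priya): min(88, -92) = -92
n3-1 (Alice): max(49, -62, -92) = 49
n3-2-1 (Priya): min(-36, 69) = -36
n3-2-2 (Priya): min(31, -23, 5) = -23
n3-2-3 (Priya): min(71, 51, -95) = -95
n3-2 (Alice): max(-36, -23, -95) = -23
n3-3-1 (Priya): min(-49, 38) = -49
n3-3-2 (Priya): min(13, -33) = -33
n3-3-3 (Priya): min(87, 60, -63) = -63
n3-3 (Alice): max(-49, -33, -63) = -33
n3 (Priya): min(49, -23, -33) = -33
n0 (Alice): max(-39, -83, -33) = -33
Alice at n0 wants the highest of {n1=-39, n2=-83, n3=-33}, so chooses n3.

n3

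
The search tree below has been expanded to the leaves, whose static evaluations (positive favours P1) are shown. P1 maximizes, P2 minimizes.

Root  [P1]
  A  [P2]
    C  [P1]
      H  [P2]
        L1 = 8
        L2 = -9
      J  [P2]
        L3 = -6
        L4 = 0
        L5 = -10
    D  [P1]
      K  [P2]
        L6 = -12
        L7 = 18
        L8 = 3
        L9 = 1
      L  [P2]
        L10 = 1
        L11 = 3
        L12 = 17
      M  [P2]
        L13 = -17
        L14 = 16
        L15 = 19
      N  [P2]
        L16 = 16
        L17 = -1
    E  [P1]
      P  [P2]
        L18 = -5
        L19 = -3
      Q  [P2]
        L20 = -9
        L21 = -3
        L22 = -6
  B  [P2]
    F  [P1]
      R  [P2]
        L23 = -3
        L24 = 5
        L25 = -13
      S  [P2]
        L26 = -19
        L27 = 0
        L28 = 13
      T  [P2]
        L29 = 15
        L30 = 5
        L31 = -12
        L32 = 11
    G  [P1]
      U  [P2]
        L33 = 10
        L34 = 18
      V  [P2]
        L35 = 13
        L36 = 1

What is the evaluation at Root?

H (P2): min(8, -9) = -9
J (P2): min(-6, 0, -10) = -10
C (P1): max(-9, -10) = -9
K (P2): min(-12, 18, 3, 1) = -12
L (P2): min(1, 3, 17) = 1
M (P2): min(-17, 16, 19) = -17
N (P2): min(16, -1) = -1
D (P1): max(-12, 1, -17, -1) = 1
P (P2): min(-5, -3) = -5
Q (P2): min(-9, -3, -6) = -9
E (P1): max(-5, -9) = -5
A (P2): min(-9, 1, -5) = -9
R (P2): min(-3, 5, -13) = -13
S (P2): min(-19, 0, 13) = -19
T (P2): min(15, 5, -12, 11) = -12
F (P1): max(-13, -19, -12) = -12
U (P2): min(10, 18) = 10
V (P2): min(13, 1) = 1
G (P1): max(10, 1) = 10
B (P2): min(-12, 10) = -12
Root (P1): max(-9, -12) = -9

-9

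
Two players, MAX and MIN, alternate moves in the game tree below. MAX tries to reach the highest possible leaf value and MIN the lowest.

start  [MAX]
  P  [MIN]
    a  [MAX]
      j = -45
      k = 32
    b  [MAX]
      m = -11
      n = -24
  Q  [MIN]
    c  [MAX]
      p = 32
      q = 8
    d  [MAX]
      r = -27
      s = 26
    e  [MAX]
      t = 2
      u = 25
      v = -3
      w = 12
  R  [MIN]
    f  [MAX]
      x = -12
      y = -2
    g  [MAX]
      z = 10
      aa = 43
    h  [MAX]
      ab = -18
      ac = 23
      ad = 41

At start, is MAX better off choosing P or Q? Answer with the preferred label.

Q

a (MAX): max(-45, 32) = 32
b (MAX): max(-11, -24) = -11
P (MIN): min(32, -11) = -11
c (MAX): max(32, 8) = 32
d (MAX): max(-27, 26) = 26
e (MAX): max(2, 25, -3, 12) = 25
Q (MIN): min(32, 26, 25) = 25
MAX prefers the higher value; P=-11, Q=25. Q is better since 25 > -11.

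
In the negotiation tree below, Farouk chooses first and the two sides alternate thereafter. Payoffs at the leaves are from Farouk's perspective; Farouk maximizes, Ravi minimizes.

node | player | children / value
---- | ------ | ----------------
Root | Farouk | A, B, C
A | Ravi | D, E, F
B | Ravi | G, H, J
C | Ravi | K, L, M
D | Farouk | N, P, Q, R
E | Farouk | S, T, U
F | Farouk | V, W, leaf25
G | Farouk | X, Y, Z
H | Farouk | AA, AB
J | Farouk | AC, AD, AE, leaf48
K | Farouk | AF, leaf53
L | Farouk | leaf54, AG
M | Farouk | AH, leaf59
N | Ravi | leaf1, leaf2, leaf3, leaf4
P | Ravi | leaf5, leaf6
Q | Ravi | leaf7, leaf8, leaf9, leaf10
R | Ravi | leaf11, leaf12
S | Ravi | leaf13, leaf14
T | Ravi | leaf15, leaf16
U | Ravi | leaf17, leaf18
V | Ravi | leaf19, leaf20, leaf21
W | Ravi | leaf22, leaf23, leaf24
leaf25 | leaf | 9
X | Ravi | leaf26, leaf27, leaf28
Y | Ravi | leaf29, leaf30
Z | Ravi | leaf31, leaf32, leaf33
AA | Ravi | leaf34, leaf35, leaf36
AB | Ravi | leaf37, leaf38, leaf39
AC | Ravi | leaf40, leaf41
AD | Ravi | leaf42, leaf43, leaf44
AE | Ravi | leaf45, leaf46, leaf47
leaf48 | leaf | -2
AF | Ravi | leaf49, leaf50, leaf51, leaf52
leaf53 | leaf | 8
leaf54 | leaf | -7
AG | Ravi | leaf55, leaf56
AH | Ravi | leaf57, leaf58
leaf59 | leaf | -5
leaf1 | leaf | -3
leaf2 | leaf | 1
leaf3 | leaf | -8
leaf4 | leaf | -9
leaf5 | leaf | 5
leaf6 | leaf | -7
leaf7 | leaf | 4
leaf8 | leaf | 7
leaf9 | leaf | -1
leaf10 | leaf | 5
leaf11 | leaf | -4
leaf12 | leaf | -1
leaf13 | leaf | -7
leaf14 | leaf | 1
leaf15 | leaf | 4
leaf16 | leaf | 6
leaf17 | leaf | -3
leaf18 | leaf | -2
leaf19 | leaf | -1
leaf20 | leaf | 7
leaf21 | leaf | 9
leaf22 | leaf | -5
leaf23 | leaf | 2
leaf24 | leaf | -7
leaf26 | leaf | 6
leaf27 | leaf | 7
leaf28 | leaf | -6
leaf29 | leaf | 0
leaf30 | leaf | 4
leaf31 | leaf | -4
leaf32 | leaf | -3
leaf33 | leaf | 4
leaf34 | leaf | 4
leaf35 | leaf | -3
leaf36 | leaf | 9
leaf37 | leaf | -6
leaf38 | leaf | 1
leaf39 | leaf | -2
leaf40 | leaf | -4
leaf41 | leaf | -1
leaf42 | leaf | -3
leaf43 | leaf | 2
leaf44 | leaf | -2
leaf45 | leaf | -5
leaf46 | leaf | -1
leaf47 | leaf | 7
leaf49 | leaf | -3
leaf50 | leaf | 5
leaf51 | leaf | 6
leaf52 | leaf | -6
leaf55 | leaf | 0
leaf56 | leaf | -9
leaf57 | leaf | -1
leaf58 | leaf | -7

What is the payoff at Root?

N (Ravi): min(-3, 1, -8, -9) = -9
P (Ravi): min(5, -7) = -7
Q (Ravi): min(4, 7, -1, 5) = -1
R (Ravi): min(-4, -1) = -4
D (Farouk): max(-9, -7, -1, -4) = -1
S (Ravi): min(-7, 1) = -7
T (Ravi): min(4, 6) = 4
U (Ravi): min(-3, -2) = -3
E (Farouk): max(-7, 4, -3) = 4
V (Ravi): min(-1, 7, 9) = -1
W (Ravi): min(-5, 2, -7) = -7
F (Farouk): max(-1, -7, 9) = 9
A (Ravi): min(-1, 4, 9) = -1
X (Ravi): min(6, 7, -6) = -6
Y (Ravi): min(0, 4) = 0
Z (Ravi): min(-4, -3, 4) = -4
G (Farouk): max(-6, 0, -4) = 0
AA (Ravi): min(4, -3, 9) = -3
AB (Ravi): min(-6, 1, -2) = -6
H (Farouk): max(-3, -6) = -3
AC (Ravi): min(-4, -1) = -4
AD (Ravi): min(-3, 2, -2) = -3
AE (Ravi): min(-5, -1, 7) = -5
J (Farouk): max(-4, -3, -5, -2) = -2
B (Ravi): min(0, -3, -2) = -3
AF (Ravi): min(-3, 5, 6, -6) = -6
K (Farouk): max(-6, 8) = 8
AG (Ravi): min(0, -9) = -9
L (Farouk): max(-7, -9) = -7
AH (Ravi): min(-1, -7) = -7
M (Farouk): max(-7, -5) = -5
C (Ravi): min(8, -7, -5) = -7
Root (Farouk): max(-1, -3, -7) = -1

-1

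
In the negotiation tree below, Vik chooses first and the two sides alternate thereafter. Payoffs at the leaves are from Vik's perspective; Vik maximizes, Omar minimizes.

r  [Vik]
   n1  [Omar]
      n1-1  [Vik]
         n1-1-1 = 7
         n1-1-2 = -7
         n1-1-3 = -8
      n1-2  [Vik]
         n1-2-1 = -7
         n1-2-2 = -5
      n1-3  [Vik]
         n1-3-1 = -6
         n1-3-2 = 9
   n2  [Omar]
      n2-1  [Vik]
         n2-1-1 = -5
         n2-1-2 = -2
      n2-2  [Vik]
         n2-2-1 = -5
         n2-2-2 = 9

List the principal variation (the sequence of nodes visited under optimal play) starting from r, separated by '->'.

r -> n2 -> n2-1 -> n2-1-2

n1-1 (Vik): max(7, -7, -8) = 7
n1-2 (Vik): max(-7, -5) = -5
n1-3 (Vik): max(-6, 9) = 9
n1 (Omar): min(7, -5, 9) = -5
n2-1 (Vik): max(-5, -2) = -2
n2-2 (Vik): max(-5, 9) = 9
n2 (Omar): min(-2, 9) = -2
r (Vik): max(-5, -2) = -2
At r, Vik picks n2 (highest: -2).
At n2, Omar picks n2-1 (lowest: -2).
At n2-1, Vik picks n2-1-2 (highest: -2).
Terminal value -2.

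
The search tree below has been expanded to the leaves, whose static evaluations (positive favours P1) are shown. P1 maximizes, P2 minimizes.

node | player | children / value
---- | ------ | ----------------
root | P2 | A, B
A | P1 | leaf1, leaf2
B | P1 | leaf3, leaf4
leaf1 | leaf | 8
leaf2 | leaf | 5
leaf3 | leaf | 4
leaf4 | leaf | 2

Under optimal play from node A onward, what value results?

A (P1): max(8, 5) = 8

8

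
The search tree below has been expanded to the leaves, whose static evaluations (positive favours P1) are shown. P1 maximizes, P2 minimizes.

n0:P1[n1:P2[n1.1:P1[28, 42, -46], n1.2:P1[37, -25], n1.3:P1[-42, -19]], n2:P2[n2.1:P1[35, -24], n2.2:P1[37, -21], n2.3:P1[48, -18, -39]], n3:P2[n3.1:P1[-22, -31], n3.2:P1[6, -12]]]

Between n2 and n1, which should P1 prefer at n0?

n2

n2.1 (P1): max(35, -24) = 35
n2.2 (P1): max(37, -21) = 37
n2.3 (P1): max(48, -18, -39) = 48
n2 (P2): min(35, 37, 48) = 35
n1.1 (P1): max(28, 42, -46) = 42
n1.2 (P1): max(37, -25) = 37
n1.3 (P1): max(-42, -19) = -19
n1 (P2): min(42, 37, -19) = -19
P1 prefers the higher value; n2=35, n1=-19. n2 is better since 35 > -19.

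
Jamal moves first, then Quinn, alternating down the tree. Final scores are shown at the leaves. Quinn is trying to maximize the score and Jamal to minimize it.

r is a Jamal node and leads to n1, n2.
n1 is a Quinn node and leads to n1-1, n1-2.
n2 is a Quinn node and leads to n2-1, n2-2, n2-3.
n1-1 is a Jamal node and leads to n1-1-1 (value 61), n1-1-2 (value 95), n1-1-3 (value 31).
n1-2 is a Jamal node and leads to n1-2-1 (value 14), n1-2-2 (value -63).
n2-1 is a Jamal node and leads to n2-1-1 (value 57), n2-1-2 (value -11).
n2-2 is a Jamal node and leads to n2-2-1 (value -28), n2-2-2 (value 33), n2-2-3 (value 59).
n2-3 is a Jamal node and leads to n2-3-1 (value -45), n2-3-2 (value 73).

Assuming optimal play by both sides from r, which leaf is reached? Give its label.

n1-1 (Jamal): min(61, 95, 31) = 31
n1-2 (Jamal): min(14, -63) = -63
n1 (Quinn): max(31, -63) = 31
n2-1 (Jamal): min(57, -11) = -11
n2-2 (Jamal): min(-28, 33, 59) = -28
n2-3 (Jamal): min(-45, 73) = -45
n2 (Quinn): max(-11, -28, -45) = -11
r (Jamal): min(31, -11) = -11
At r, Jamal picks n2 (lowest: -11).
At n2, Quinn picks n2-1 (highest: -11).
At n2-1, Jamal picks n2-1-2 (lowest: -11).
Terminal value -11.

n2-1-2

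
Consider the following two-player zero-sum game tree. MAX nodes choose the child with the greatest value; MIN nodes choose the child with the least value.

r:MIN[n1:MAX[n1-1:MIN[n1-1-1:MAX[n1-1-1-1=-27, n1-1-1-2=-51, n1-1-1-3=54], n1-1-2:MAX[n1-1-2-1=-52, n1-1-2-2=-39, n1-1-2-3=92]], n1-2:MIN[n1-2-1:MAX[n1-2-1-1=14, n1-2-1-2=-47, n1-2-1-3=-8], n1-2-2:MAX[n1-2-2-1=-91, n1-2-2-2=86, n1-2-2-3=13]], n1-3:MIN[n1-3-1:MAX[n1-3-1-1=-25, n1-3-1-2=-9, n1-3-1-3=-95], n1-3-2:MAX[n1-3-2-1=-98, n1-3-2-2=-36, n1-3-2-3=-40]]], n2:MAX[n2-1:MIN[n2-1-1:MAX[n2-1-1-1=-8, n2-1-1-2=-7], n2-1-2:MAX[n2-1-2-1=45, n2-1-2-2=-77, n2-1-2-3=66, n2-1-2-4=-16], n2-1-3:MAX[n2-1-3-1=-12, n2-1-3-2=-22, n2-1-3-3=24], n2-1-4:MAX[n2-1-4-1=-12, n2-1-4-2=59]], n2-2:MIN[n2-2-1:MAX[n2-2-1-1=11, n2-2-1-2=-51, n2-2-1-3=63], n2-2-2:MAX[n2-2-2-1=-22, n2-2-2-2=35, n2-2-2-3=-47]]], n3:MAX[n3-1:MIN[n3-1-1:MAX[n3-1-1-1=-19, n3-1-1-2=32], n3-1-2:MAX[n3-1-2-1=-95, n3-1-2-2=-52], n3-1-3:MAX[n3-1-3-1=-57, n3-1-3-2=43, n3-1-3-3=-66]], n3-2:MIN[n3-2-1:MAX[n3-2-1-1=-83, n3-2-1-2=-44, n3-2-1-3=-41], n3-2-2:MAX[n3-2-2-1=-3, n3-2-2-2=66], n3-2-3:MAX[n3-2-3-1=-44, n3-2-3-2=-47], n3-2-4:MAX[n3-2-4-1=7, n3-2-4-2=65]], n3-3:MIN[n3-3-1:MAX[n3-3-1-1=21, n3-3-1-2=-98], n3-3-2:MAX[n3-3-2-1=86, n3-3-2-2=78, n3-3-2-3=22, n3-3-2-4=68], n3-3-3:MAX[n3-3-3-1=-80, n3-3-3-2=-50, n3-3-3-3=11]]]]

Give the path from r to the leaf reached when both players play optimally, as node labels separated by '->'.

r -> n3 -> n3-3 -> n3-3-3 -> n3-3-3-3

n1-1-1 (MAX): max(-27, -51, 54) = 54
n1-1-2 (MAX): max(-52, -39, 92) = 92
n1-1 (MIN): min(54, 92) = 54
n1-2-1 (MAX): max(14, -47, -8) = 14
n1-2-2 (MAX): max(-91, 86, 13) = 86
n1-2 (MIN): min(14, 86) = 14
n1-3-1 (MAX): max(-25, -9, -95) = -9
n1-3-2 (MAX): max(-98, -36, -40) = -36
n1-3 (MIN): min(-9, -36) = -36
n1 (MAX): max(54, 14, -36) = 54
n2-1-1 (MAX): max(-8, -7) = -7
n2-1-2 (MAX): max(45, -77, 66, -16) = 66
n2-1-3 (MAX): max(-12, -22, 24) = 24
n2-1-4 (MAX): max(-12, 59) = 59
n2-1 (MIN): min(-7, 66, 24, 59) = -7
n2-2-1 (MAX): max(11, -51, 63) = 63
n2-2-2 (MAX): max(-22, 35, -47) = 35
n2-2 (MIN): min(63, 35) = 35
n2 (MAX): max(-7, 35) = 35
n3-1-1 (MAX): max(-19, 32) = 32
n3-1-2 (MAX): max(-95, -52) = -52
n3-1-3 (MAX): max(-57, 43, -66) = 43
n3-1 (MIN): min(32, -52, 43) = -52
n3-2-1 (MAX): max(-83, -44, -41) = -41
n3-2-2 (MAX): max(-3, 66) = 66
n3-2-3 (MAX): max(-44, -47) = -44
n3-2-4 (MAX): max(7, 65) = 65
n3-2 (MIN): min(-41, 66, -44, 65) = -44
n3-3-1 (MAX): max(21, -98) = 21
n3-3-2 (MAX): max(86, 78, 22, 68) = 86
n3-3-3 (MAX): max(-80, -50, 11) = 11
n3-3 (MIN): min(21, 86, 11) = 11
n3 (MAX): max(-52, -44, 11) = 11
r (MIN): min(54, 35, 11) = 11
At r, MIN picks n3 (lowest: 11).
At n3, MAX picks n3-3 (highest: 11).
At n3-3, MIN picks n3-3-3 (lowest: 11).
At n3-3-3, MAX picks n3-3-3-3 (highest: 11).
Terminal value 11.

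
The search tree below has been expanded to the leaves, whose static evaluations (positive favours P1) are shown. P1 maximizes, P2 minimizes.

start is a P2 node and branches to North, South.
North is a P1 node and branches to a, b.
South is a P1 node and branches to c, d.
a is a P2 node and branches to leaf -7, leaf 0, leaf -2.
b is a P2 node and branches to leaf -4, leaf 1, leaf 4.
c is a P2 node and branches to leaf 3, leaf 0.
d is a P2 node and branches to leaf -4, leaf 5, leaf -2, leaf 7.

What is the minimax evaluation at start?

a (P2): min(-7, 0, -2) = -7
b (P2): min(-4, 1, 4) = -4
North (P1): max(-7, -4) = -4
c (P2): min(3, 0) = 0
d (P2): min(-4, 5, -2, 7) = -4
South (P1): max(0, -4) = 0
start (P2): min(-4, 0) = -4

-4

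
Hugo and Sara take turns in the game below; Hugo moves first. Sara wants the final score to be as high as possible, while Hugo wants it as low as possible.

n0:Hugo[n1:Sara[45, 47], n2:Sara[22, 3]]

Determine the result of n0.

22

n1 (Sara): max(45, 47) = 47
n2 (Sara): max(22, 3) = 22
n0 (Hugo): min(47, 22) = 22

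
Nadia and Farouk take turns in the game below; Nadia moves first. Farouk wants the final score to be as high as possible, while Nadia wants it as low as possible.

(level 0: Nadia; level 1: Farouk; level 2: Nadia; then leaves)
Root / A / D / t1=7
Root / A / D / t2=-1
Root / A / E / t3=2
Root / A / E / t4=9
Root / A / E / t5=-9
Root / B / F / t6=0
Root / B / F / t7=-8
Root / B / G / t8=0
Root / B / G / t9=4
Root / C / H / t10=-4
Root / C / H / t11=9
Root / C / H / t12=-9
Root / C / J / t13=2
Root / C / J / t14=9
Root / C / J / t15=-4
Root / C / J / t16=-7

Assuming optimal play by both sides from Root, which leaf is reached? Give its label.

D (Nadia): min(7, -1) = -1
E (Nadia): min(2, 9, -9) = -9
A (Farouk): max(-1, -9) = -1
F (Nadia): min(0, -8) = -8
G (Nadia): min(0, 4) = 0
B (Farouk): max(-8, 0) = 0
H (Nadia): min(-4, 9, -9) = -9
J (Nadia): min(2, 9, -4, -7) = -7
C (Farouk): max(-9, -7) = -7
Root (Nadia): min(-1, 0, -7) = -7
At Root, Nadia picks C (lowest: -7).
At C, Farouk picks J (highest: -7).
At J, Nadia picks t16 (lowest: -7).
Terminal value -7.

t16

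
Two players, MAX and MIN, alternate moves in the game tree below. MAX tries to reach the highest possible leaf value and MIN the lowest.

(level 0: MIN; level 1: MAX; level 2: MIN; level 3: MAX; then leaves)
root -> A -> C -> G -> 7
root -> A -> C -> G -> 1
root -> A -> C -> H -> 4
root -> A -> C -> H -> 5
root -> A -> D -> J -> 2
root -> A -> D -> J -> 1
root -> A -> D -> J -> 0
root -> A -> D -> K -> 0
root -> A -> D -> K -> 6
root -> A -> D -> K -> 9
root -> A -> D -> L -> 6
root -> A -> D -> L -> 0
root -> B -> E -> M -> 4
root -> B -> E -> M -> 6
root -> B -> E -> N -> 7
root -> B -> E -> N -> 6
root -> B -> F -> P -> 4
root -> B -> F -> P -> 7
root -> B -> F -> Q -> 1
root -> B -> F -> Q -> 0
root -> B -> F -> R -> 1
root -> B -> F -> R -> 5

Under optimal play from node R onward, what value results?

R (MAX): max(1, 5) = 5

5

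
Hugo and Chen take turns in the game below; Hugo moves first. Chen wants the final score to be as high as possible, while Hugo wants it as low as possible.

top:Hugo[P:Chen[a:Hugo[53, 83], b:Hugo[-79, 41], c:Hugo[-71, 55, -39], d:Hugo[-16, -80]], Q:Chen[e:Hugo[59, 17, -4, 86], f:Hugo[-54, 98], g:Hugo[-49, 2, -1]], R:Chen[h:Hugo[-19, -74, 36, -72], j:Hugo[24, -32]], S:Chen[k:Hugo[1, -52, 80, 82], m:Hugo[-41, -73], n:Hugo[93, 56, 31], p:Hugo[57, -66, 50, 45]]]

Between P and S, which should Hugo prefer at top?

S

a (Hugo): min(53, 83) = 53
b (Hugo): min(-79, 41) = -79
c (Hugo): min(-71, 55, -39) = -71
d (Hugo): min(-16, -80) = -80
P (Chen): max(53, -79, -71, -80) = 53
k (Hugo): min(1, -52, 80, 82) = -52
m (Hugo): min(-41, -73) = -73
n (Hugo): min(93, 56, 31) = 31
p (Hugo): min(57, -66, 50, 45) = -66
S (Chen): max(-52, -73, 31, -66) = 31
Hugo prefers the lower value; P=53, S=31. S is better since 31 < 53.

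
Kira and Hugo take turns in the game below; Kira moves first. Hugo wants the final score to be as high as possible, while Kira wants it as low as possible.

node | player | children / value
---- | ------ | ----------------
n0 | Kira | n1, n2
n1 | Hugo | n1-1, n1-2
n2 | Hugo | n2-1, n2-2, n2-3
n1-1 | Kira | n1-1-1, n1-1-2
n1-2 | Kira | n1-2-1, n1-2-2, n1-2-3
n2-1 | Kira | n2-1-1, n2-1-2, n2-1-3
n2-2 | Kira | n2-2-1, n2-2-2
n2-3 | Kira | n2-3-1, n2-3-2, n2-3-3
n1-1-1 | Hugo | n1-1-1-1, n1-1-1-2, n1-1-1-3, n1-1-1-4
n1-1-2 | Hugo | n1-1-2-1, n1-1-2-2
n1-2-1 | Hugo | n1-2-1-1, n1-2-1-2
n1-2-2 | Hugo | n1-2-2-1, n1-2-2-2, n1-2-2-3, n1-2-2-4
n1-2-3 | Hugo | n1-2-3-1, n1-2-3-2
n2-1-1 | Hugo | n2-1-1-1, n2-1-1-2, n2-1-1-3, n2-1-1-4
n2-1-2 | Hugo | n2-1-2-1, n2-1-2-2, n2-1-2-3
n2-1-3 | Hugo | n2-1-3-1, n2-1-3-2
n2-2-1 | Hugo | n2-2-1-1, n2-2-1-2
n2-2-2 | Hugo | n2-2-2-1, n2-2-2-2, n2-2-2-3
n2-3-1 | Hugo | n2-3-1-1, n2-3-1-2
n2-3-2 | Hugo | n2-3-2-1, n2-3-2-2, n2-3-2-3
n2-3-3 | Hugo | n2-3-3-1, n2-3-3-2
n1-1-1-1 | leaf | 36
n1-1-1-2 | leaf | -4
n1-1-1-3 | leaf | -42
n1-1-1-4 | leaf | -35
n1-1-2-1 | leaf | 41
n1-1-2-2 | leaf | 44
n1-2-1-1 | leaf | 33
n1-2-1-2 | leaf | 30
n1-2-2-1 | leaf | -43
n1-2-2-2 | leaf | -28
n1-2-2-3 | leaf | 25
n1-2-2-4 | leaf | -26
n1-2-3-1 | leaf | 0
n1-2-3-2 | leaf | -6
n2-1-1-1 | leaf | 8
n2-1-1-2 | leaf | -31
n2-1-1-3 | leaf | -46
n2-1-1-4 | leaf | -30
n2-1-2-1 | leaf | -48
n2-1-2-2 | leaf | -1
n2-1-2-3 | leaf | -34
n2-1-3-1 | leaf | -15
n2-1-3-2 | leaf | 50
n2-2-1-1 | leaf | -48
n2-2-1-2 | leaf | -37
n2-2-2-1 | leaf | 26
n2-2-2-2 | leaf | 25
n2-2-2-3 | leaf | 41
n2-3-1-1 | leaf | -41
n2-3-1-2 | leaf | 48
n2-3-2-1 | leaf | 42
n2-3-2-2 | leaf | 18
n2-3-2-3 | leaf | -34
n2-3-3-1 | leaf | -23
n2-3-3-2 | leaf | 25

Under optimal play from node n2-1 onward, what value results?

n2-1-1 (Hugo): max(8, -31, -46, -30) = 8
n2-1-2 (Hugo): max(-48, -1, -34) = -1
n2-1-3 (Hugo): max(-15, 50) = 50
n2-1 (Kira): min(8, -1, 50) = -1

-1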